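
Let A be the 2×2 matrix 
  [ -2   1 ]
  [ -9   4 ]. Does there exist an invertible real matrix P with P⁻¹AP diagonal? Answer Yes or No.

No

Characteristic polynomial: p(r) = r^2 - 2r + 1 = (r - 1)^2.
r = 1 has algebraic multiplicity 2; rank(A − 1I) = 1, so geometric multiplicity = 1.
Geometric multiplicity < algebraic multiplicity, so A is not diagonalizable.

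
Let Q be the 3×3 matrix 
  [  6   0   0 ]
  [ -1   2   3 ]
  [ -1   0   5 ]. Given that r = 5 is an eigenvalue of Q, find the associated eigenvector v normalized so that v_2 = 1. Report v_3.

1

Q − 5I = [[1, 0, 0], [-1, -3, 3], [-1, 0, 0]].
Solving (Q − 5I)v = 0 gives the eigenspace spanned by (0, 1, 1).
With v_2 = 1, v = (0, 1, 1), so v_3 = 1.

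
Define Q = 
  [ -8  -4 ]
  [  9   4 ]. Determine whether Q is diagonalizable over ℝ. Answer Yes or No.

Characteristic polynomial: p(t) = t^2 + 4t + 4 = (t + 2)^2.
t = -2 has algebraic multiplicity 2; rank(Q + 2I) = 1, so geometric multiplicity = 1.
Geometric multiplicity < algebraic multiplicity, so Q is not diagonalizable.

No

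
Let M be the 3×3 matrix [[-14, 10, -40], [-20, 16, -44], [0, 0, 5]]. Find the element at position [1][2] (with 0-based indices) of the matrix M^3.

Characteristic polynomial: μ^3 - 7μ^2 - 14μ + 120 = (μ - 6)(μ - 5)(μ + 4), so the eigenvalues are -4, 5, 6.
μ=-4: eigenvector (1, 1, 0).
μ=6: eigenvector (-1, -2, 0).
μ=5: eigenvector (0, 4, 1).
P = [[1, -1, 0], [1, -2, 4], [0, 0, 1]], D = diag(-4, 6, 5), P⁻¹ = [[2, -1, 4], [1, -1, 4], [0, 0, 1]].
M³ = P·diag(-64, 216, 125)·P⁻¹ = [[-344, 280, -1120], [-560, 496, -1484], [0, 0, 125]].
The requested entry is -1484.

-1484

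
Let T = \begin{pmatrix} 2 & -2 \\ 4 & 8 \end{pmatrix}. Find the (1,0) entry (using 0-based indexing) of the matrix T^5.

Characteristic polynomial: r^2 - 10r + 24 = (r - 6)(r - 4), so the eigenvalues are 4, 6.
r=6: eigenvector (-1, 2).
r=4: eigenvector (-1, 1).
P = [[-1, -1], [2, 1]], D = diag(6, 4), P⁻¹ = [[1, 1], [-2, -1]].
T⁵ = P·diag(7776, 1024)·P⁻¹ = [[-5728, -6752], [13504, 14528]].
The requested entry is 13504.

13504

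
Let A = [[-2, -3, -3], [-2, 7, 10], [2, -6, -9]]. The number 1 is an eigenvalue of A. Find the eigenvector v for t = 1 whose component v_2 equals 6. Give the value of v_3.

A − 1I = [[-3, -3, -3], [-2, 6, 10], [2, -6, -10]].
Solving (A − 1I)v = 0 gives the eigenspace spanned by (-2, 6, -4).
With v_2 = 6, v = (-2, 6, -4), so v_3 = -4.

-4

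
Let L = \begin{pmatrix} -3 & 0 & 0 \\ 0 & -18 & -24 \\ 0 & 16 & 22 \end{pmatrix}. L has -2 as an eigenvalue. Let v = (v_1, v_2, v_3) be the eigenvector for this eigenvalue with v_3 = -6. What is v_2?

L + 2I = [[-1, 0, 0], [0, -16, -24], [0, 16, 24]].
Solving (L + 2I)v = 0 gives the eigenspace spanned by (0, 9, -6).
With v_3 = -6, v = (0, 9, -6), so v_2 = 9.

9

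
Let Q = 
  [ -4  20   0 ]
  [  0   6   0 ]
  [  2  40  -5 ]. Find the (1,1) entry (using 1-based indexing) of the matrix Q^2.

Characteristic polynomial: λ^3 + 3λ^2 - 34λ - 120 = (λ - 6)(λ + 4)(λ + 5), so the eigenvalues are -5, -4, 6.
λ=-4: eigenvector (1, 0, 2).
λ=6: eigenvector (2, 1, 4).
λ=-5: eigenvector (0, 0, 1).
P = [[1, 2, 0], [0, 1, 0], [2, 4, 1]], D = diag(-4, 6, -5), P⁻¹ = [[1, -2, 0], [0, 1, 0], [-2, 0, 1]].
Q² = P·diag(16, 36, 25)·P⁻¹ = [[16, 40, 0], [0, 36, 0], [-18, 80, 25]].
The requested entry is 16.

16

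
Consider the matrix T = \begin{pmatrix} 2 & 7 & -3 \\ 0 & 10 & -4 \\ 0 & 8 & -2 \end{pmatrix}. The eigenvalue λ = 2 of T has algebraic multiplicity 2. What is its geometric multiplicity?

1

T − 2I = [[0, 7, -3], [0, 8, -4], [0, 8, -4]].
This matrix has rank 2, so its null space has dimension 3 − 2 = 1.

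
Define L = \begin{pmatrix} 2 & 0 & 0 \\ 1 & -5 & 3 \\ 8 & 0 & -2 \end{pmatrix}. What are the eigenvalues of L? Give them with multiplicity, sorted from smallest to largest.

-5, -2, 2

Characteristic polynomial: p(s) = s^3 + 5s^2 - 4s - 20 = (s - 2)(s + 2)(s + 5).
Roots (with multiplicity): -5, -2, 2.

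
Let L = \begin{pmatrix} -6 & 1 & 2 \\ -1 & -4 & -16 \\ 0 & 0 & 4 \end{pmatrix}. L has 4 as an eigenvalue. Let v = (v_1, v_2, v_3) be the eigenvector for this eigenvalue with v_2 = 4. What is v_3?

-2

L − 4I = [[-10, 1, 2], [-1, -8, -16], [0, 0, 0]].
Solving (L − 4I)v = 0 gives the eigenspace spanned by (0, 4, -2).
With v_2 = 4, v = (0, 4, -2), so v_3 = -2.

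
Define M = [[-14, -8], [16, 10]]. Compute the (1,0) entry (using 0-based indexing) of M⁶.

-93184

Characteristic polynomial: μ^2 + 4μ - 12 = (μ - 2)(μ + 6), so the eigenvalues are -6, 2.
μ=2: eigenvector (-1, 2).
μ=-6: eigenvector (1, -1).
P = [[-1, 1], [2, -1]], D = diag(2, -6), P⁻¹ = [[1, 1], [2, 1]].
M⁶ = P·diag(64, 46656)·P⁻¹ = [[93248, 46592], [-93184, -46528]].
The requested entry is -93184.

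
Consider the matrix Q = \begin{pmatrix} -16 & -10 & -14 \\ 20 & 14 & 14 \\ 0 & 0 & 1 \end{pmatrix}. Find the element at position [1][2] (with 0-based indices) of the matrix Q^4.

-2590

Characteristic polynomial: s^3 + s^2 - 26s + 24 = (s - 4)(s - 1)(s + 6), so the eigenvalues are -6, 1, 4.
s=-6: eigenvector (1, -1, 0).
s=4: eigenvector (-1, 2, 0).
s=1: eigenvector (-2, 2, 1).
P = [[1, -1, -2], [-1, 2, 2], [0, 0, 1]], D = diag(-6, 4, 1), P⁻¹ = [[2, 1, 2], [1, 1, 0], [0, 0, 1]].
Q⁴ = P·diag(1296, 256, 1)·P⁻¹ = [[2336, 1040, 2590], [-2080, -784, -2590], [0, 0, 1]].
The requested entry is -2590.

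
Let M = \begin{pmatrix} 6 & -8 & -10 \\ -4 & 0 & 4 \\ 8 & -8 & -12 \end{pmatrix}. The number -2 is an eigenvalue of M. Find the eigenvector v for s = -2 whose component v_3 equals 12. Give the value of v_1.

9

M + 2I = [[8, -8, -10], [-4, 2, 4], [8, -8, -10]].
Solving (M + 2I)v = 0 gives the eigenspace spanned by (9, -6, 12).
With v_3 = 12, v = (9, -6, 12), so v_1 = 9.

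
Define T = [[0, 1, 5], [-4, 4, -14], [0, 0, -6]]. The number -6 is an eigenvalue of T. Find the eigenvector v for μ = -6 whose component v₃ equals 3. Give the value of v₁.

-3

T + 6I = [[6, 1, 5], [-4, 10, -14], [0, 0, 0]].
Solving (T + 6I)v = 0 gives the eigenspace spanned by (-3, 3, 3).
With v₃ = 3, v = (-3, 3, 3), so v₁ = -3.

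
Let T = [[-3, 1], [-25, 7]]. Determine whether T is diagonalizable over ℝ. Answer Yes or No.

No

Characteristic polynomial: p(λ) = λ^2 - 4λ + 4 = (λ - 2)^2.
λ = 2 has algebraic multiplicity 2; rank(T − 2I) = 1, so geometric multiplicity = 1.
Geometric multiplicity < algebraic multiplicity, so T is not diagonalizable.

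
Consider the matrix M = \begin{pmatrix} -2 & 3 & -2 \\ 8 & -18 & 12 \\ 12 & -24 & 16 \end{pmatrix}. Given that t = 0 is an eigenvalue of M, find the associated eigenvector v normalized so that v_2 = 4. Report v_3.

6

M = [[-2, 3, -2], [8, -18, 12], [12, -24, 16]].
Solving (M)v = 0 gives the eigenspace spanned by (0, 4, 6).
With v_2 = 4, v = (0, 4, 6), so v_3 = 6.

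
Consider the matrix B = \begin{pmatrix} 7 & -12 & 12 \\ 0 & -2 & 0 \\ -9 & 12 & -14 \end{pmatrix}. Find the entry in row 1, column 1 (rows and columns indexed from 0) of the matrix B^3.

Characteristic polynomial: t^3 + 9t^2 + 24t + 20 = (t + 2)^2(t + 5), so the eigenvalues are -5, -2, -2.
t=-2: eigenvector (-4, -2, 1).
t=-2: eigenvector (4, 1, -2).
t=-5: eigenvector (1, 0, -1).
P = [[-4, 4, 1], [-2, 1, 0], [1, -2, -1]], D = diag(-2, -2, -5), P⁻¹ = [[1, -2, 1], [2, -3, 2], [-3, 4, -4]].
B³ = P·diag(-8, -8, -125)·P⁻¹ = [[343, -468, 468], [0, -8, 0], [-351, 468, -476]].
The requested entry is -8.

-8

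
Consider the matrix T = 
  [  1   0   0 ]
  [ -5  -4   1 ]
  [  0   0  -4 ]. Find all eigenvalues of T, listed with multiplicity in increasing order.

-4, -4, 1

Characteristic polynomial: p(λ) = λ^3 + 7λ^2 + 8λ - 16 = (λ - 1)(λ + 4)^2.
Roots (with multiplicity): -4, -4, 1.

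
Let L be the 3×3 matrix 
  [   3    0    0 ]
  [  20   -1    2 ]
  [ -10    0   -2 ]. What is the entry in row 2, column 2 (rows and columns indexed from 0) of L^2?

Characteristic polynomial: μ^3 - 7μ - 6 = (μ - 3)(μ + 1)(μ + 2), so the eigenvalues are -2, -1, 3.
μ=3: eigenvector (1, 4, -2).
μ=-1: eigenvector (0, 1, 0).
μ=-2: eigenvector (0, -2, 1).
P = [[1, 0, 0], [4, 1, -2], [-2, 0, 1]], D = diag(3, -1, -2), P⁻¹ = [[1, 0, 0], [0, 1, 2], [2, 0, 1]].
L² = P·diag(9, 1, 4)·P⁻¹ = [[9, 0, 0], [20, 1, -6], [-10, 0, 4]].
The requested entry is 4.

4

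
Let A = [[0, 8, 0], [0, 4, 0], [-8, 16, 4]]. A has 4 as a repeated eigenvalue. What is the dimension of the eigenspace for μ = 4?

A − 4I = [[-4, 8, 0], [0, 0, 0], [-8, 16, 0]].
This matrix has rank 1, so its null space has dimension 3 − 1 = 2.

2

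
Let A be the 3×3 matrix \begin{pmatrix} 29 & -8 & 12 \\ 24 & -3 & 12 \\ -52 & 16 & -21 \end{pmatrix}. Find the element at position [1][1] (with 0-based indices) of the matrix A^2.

Characteristic polynomial: λ^3 - 5λ^2 - 9λ + 45 = (λ - 5)(λ - 3)(λ + 3), so the eigenvalues are -3, 3, 5.
λ=-3: eigenvector (1, 1, -2).
λ=5: eigenvector (-1, 0, 2).
λ=3: eigenvector (2, 2, -3).
P = [[1, -1, 2], [1, 0, 2], [-2, 2, -3]], D = diag(-3, 5, 3), P⁻¹ = [[-4, 1, -2], [-1, 1, 0], [2, 0, 1]].
A² = P·diag(9, 25, 9)·P⁻¹ = [[25, -16, 0], [0, 9, 0], [-32, 32, 9]].
The requested entry is 9.

9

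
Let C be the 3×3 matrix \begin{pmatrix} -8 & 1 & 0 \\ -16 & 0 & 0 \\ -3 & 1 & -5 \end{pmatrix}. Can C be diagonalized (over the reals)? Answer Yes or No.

No

Characteristic polynomial: p(s) = s^3 + 13s^2 + 56s + 80 = (s + 4)^2(s + 5).
s = -4 has algebraic multiplicity 2; rank(C + 4I) = 2, so geometric multiplicity = 1.
Geometric multiplicity < algebraic multiplicity, so C is not diagonalizable.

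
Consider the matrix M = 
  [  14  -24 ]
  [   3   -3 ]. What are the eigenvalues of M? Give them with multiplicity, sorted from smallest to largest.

5, 6

Characteristic polynomial: p(s) = s^2 - 11s + 30 = (s - 6)(s - 5).
Roots (with multiplicity): 5, 6.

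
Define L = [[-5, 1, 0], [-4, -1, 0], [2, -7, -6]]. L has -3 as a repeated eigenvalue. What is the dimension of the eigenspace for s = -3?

1

L + 3I = [[-2, 1, 0], [-4, 2, 0], [2, -7, -3]].
This matrix has rank 2, so its null space has dimension 3 − 2 = 1.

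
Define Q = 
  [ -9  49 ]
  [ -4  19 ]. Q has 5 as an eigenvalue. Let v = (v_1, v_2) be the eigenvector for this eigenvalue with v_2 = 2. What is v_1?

Q − 5I = [[-14, 49], [-4, 14]].
Solving (Q − 5I)v = 0 gives the eigenspace spanned by (7, 2).
With v_2 = 2, v = (7, 2), so v_1 = 7.

7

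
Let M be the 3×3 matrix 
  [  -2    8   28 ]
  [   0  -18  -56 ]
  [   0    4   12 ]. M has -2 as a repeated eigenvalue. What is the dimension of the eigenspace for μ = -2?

2

M + 2I = [[0, 8, 28], [0, -16, -56], [0, 4, 14]].
This matrix has rank 1, so its null space has dimension 3 − 1 = 2.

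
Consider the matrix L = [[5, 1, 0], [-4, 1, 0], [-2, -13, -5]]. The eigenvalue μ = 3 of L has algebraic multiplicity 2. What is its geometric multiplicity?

1

L − 3I = [[2, 1, 0], [-4, -2, 0], [-2, -13, -8]].
This matrix has rank 2, so its null space has dimension 3 − 2 = 1.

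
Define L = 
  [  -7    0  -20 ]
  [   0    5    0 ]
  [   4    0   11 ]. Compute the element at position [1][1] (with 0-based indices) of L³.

125

Characteristic polynomial: s^3 - 9s^2 + 23s - 15 = (s - 5)(s - 3)(s - 1), so the eigenvalues are 1, 3, 5.
s=1: eigenvector (5, 0, -2).
s=5: eigenvector (0, 1, 0).
s=3: eigenvector (-2, 0, 1).
P = [[5, 0, -2], [0, 1, 0], [-2, 0, 1]], D = diag(1, 5, 3), P⁻¹ = [[1, 0, 2], [0, 1, 0], [2, 0, 5]].
L³ = P·diag(1, 125, 27)·P⁻¹ = [[-103, 0, -260], [0, 125, 0], [52, 0, 131]].
The requested entry is 125.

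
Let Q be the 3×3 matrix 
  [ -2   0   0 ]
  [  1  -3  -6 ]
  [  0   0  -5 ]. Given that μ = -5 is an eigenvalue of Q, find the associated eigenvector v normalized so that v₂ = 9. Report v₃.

Q + 5I = [[3, 0, 0], [1, 2, -6], [0, 0, 0]].
Solving (Q + 5I)v = 0 gives the eigenspace spanned by (0, 9, 3).
With v₂ = 9, v = (0, 9, 3), so v₃ = 3.

3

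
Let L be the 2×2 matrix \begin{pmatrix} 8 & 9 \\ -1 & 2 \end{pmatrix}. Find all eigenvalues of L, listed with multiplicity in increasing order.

5, 5

Characteristic polynomial: p(μ) = μ^2 - 10μ + 25 = (μ - 5)^2.
Roots (with multiplicity): 5, 5.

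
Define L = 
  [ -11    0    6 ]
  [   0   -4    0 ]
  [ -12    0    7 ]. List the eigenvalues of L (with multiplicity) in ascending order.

Characteristic polynomial: p(t) = t^3 + 8t^2 + 11t - 20 = (t - 1)(t + 4)(t + 5).
Roots (with multiplicity): -5, -4, 1.

-5, -4, 1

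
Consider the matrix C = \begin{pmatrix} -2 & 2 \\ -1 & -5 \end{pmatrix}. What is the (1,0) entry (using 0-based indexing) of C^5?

Characteristic polynomial: s^2 + 7s + 12 = (s + 3)(s + 4), so the eigenvalues are -4, -3.
s=-3: eigenvector (-2, 1).
s=-4: eigenvector (-1, 1).
P = [[-2, -1], [1, 1]], D = diag(-3, -4), P⁻¹ = [[-1, -1], [1, 2]].
C⁵ = P·diag(-243, -1024)·P⁻¹ = [[538, 1562], [-781, -1805]].
The requested entry is -781.

-781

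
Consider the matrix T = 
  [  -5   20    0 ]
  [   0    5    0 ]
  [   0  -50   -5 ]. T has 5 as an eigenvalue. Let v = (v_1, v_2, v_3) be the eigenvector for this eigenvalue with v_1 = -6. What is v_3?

15

T − 5I = [[-10, 20, 0], [0, 0, 0], [0, -50, -10]].
Solving (T − 5I)v = 0 gives the eigenspace spanned by (-6, -3, 15).
With v_1 = -6, v = (-6, -3, 15), so v_3 = 15.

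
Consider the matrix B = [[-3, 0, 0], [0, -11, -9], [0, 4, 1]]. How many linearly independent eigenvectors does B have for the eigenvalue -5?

1

B + 5I = [[2, 0, 0], [0, -6, -9], [0, 4, 6]].
This matrix has rank 2, so its null space has dimension 3 − 2 = 1.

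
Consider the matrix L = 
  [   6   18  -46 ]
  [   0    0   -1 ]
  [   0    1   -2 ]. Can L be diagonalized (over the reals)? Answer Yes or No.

No

Characteristic polynomial: p(s) = s^3 - 4s^2 - 11s - 6 = (s - 6)(s + 1)^2.
s = -1 has algebraic multiplicity 2; rank(L + 1I) = 2, so geometric multiplicity = 1.
Geometric multiplicity < algebraic multiplicity, so L is not diagonalizable.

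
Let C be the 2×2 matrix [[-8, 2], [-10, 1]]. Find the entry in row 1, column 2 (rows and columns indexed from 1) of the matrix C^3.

74

Characteristic polynomial: r^2 + 7r + 12 = (r + 3)(r + 4), so the eigenvalues are -4, -3.
r=-4: eigenvector (1, 2).
r=-3: eigenvector (2, 5).
P = [[1, 2], [2, 5]], D = diag(-4, -3), P⁻¹ = [[5, -2], [-2, 1]].
C³ = P·diag(-64, -27)·P⁻¹ = [[-212, 74], [-370, 121]].
The requested entry is 74.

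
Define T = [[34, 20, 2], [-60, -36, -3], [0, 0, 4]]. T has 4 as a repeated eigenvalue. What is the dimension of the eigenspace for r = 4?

1

T − 4I = [[30, 20, 2], [-60, -40, -3], [0, 0, 0]].
This matrix has rank 2, so its null space has dimension 3 − 2 = 1.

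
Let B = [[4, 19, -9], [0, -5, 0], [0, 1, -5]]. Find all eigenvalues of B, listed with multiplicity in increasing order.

Characteristic polynomial: p(t) = t^3 + 6t^2 - 15t - 100 = (t - 4)(t + 5)^2.
Roots (with multiplicity): -5, -5, 4.

-5, -5, 4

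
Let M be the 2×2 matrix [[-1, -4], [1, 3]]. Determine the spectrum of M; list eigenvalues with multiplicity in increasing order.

Characteristic polynomial: p(r) = r^2 - 2r + 1 = (r - 1)^2.
Roots (with multiplicity): 1, 1.

1, 1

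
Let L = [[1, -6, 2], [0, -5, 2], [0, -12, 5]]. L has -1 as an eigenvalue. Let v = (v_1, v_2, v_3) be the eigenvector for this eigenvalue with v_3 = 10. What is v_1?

5

L + 1I = [[2, -6, 2], [0, -4, 2], [0, -12, 6]].
Solving (L + 1I)v = 0 gives the eigenspace spanned by (5, 5, 10).
With v_3 = 10, v = (5, 5, 10), so v_1 = 5.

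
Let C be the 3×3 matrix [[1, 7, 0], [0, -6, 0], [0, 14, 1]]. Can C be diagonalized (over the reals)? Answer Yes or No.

Yes

Characteristic polynomial: p(r) = r^3 + 4r^2 - 11r + 6 = (r - 1)^2(r + 6).
r = 1 has algebraic multiplicity 2; rank(C − 1I) = 1, so geometric multiplicity = 2.
Every eigenvalue has geometric = algebraic multiplicity, so C is diagonalizable.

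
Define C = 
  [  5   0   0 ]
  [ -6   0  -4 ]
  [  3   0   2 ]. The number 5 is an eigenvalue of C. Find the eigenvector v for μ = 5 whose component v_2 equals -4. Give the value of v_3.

C − 5I = [[0, 0, 0], [-6, -5, -4], [3, 0, -3]].
Solving (C − 5I)v = 0 gives the eigenspace spanned by (2, -4, 2).
With v_2 = -4, v = (2, -4, 2), so v_3 = 2.

2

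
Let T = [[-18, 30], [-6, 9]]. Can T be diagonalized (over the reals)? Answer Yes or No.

Characteristic polynomial: p(μ) = μ^2 + 9μ + 18 = (μ + 3)(μ + 6).
All 2 eigenvalues are distinct, so T is diagonalizable.

Yes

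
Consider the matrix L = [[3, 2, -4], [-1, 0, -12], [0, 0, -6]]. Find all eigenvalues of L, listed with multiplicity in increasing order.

Characteristic polynomial: p(s) = s^3 + 3s^2 - 16s + 12 = (s - 2)(s - 1)(s + 6).
Roots (with multiplicity): -6, 1, 2.

-6, 1, 2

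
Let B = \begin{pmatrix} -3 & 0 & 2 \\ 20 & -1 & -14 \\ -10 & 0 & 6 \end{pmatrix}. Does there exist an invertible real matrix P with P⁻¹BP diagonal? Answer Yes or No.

Characteristic polynomial: p(r) = r^3 - 2r^2 - r + 2 = (r - 2)(r - 1)(r + 1).
All 3 eigenvalues are distinct, so B is diagonalizable.

Yes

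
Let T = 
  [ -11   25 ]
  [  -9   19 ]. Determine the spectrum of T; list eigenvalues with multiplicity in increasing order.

4, 4

Characteristic polynomial: p(μ) = μ^2 - 8μ + 16 = (μ - 4)^2.
Roots (with multiplicity): 4, 4.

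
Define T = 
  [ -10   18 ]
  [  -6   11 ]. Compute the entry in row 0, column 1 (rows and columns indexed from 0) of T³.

Characteristic polynomial: r^2 - r - 2 = (r - 2)(r + 1), so the eigenvalues are -1, 2.
r=-1: eigenvector (-2, -1).
r=2: eigenvector (-3, -2).
P = [[-2, -3], [-1, -2]], D = diag(-1, 2), P⁻¹ = [[-2, 3], [1, -2]].
T³ = P·diag(-1, 8)·P⁻¹ = [[-28, 54], [-18, 35]].
The requested entry is 54.

54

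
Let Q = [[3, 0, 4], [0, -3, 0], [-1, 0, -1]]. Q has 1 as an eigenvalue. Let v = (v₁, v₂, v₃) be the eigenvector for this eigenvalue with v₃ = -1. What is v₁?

Q − 1I = [[2, 0, 4], [0, -4, 0], [-1, 0, -2]].
Solving (Q − 1I)v = 0 gives the eigenspace spanned by (2, 0, -1).
With v₃ = -1, v = (2, 0, -1), so v₁ = 2.

2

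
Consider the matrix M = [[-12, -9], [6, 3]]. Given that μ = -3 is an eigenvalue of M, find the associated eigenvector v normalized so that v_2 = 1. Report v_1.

M + 3I = [[-9, -9], [6, 6]].
Solving (M + 3I)v = 0 gives the eigenspace spanned by (-1, 1).
With v_2 = 1, v = (-1, 1), so v_1 = -1.

-1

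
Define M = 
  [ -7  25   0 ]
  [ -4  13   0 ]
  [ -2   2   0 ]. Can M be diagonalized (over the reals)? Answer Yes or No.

No

Characteristic polynomial: p(t) = t^3 - 6t^2 + 9t = t(t - 3)^2.
t = 3 has algebraic multiplicity 2; rank(M − 3I) = 2, so geometric multiplicity = 1.
Geometric multiplicity < algebraic multiplicity, so M is not diagonalizable.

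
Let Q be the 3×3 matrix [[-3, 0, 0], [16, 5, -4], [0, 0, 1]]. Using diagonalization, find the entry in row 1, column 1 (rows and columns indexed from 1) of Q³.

Characteristic polynomial: μ^3 - 3μ^2 - 13μ + 15 = (μ - 5)(μ - 1)(μ + 3), so the eigenvalues are -3, 1, 5.
μ=5: eigenvector (0, 1, 0).
μ=-3: eigenvector (1, -2, 0).
μ=1: eigenvector (0, 1, 1).
P = [[0, 1, 0], [1, -2, 1], [0, 0, 1]], D = diag(5, -3, 1), P⁻¹ = [[2, 1, -1], [1, 0, 0], [0, 0, 1]].
Q³ = P·diag(125, -27, 1)·P⁻¹ = [[-27, 0, 0], [304, 125, -124], [0, 0, 1]].
The requested entry is -27.

-27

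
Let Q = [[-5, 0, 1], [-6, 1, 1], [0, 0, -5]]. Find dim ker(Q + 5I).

1

Q + 5I = [[0, 0, 1], [-6, 6, 1], [0, 0, 0]].
This matrix has rank 2, so its null space has dimension 3 − 2 = 1.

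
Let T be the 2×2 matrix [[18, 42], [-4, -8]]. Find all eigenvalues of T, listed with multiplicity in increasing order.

Characteristic polynomial: p(μ) = μ^2 - 10μ + 24 = (μ - 6)(μ - 4).
Roots (with multiplicity): 4, 6.

4, 6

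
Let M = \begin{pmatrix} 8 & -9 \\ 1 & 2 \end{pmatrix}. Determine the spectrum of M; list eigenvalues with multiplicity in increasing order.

Characteristic polynomial: p(s) = s^2 - 10s + 25 = (s - 5)^2.
Roots (with multiplicity): 5, 5.

5, 5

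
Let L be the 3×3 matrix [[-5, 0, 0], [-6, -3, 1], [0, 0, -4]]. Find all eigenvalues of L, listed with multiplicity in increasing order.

Characteristic polynomial: p(λ) = λ^3 + 12λ^2 + 47λ + 60 = (λ + 3)(λ + 4)(λ + 5).
Roots (with multiplicity): -5, -4, -3.

-5, -4, -3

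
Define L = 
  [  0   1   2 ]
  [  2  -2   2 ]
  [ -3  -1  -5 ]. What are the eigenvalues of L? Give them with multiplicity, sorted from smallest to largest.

Characteristic polynomial: p(μ) = μ^3 + 7μ^2 + 16μ + 12 = (μ + 2)^2(μ + 3).
Roots (with multiplicity): -3, -2, -2.

-3, -2, -2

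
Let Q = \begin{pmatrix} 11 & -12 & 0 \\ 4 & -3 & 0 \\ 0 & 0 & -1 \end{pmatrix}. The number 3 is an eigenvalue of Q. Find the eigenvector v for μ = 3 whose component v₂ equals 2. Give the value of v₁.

3

Q − 3I = [[8, -12, 0], [4, -6, 0], [0, 0, -4]].
Solving (Q − 3I)v = 0 gives the eigenspace spanned by (3, 2, 0).
With v₂ = 2, v = (3, 2, 0), so v₁ = 3.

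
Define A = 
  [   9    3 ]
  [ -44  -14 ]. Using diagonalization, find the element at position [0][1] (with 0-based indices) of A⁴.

Characteristic polynomial: λ^2 + 5λ + 6 = (λ + 2)(λ + 3), so the eigenvalues are -3, -2.
λ=-2: eigenvector (3, -11).
λ=-3: eigenvector (-1, 4).
P = [[3, -1], [-11, 4]], D = diag(-2, -3), P⁻¹ = [[4, 1], [11, 3]].
A⁴ = P·diag(16, 81)·P⁻¹ = [[-699, -195], [2860, 796]].
The requested entry is -195.

-195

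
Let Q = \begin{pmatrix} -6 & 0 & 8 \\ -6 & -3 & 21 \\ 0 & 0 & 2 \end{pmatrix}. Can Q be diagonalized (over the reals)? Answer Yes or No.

Characteristic polynomial: p(s) = s^3 + 7s^2 - 36 = (s - 2)(s + 3)(s + 6).
All 3 eigenvalues are distinct, so Q is diagonalizable.

Yes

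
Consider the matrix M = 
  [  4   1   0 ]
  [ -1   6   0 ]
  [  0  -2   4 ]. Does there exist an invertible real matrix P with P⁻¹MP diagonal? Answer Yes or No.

Characteristic polynomial: p(μ) = μ^3 - 14μ^2 + 65μ - 100 = (μ - 5)^2(μ - 4).
μ = 5 has algebraic multiplicity 2; rank(M − 5I) = 2, so geometric multiplicity = 1.
Geometric multiplicity < algebraic multiplicity, so M is not diagonalizable.

No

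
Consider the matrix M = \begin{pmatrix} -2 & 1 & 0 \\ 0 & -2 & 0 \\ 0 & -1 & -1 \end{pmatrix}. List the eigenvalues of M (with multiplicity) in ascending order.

-2, -2, -1

Characteristic polynomial: p(λ) = λ^3 + 5λ^2 + 8λ + 4 = (λ + 1)(λ + 2)^2.
Roots (with multiplicity): -2, -2, -1.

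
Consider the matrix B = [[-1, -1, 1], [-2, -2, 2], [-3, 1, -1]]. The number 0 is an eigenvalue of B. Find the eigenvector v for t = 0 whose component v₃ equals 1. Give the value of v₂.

B = [[-1, -1, 1], [-2, -2, 2], [-3, 1, -1]].
Solving (B)v = 0 gives the eigenspace spanned by (0, 1, 1).
With v₃ = 1, v = (0, 1, 1), so v₂ = 1.

1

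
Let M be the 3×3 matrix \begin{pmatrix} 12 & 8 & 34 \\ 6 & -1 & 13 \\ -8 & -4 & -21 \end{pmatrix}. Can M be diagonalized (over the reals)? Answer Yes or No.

No

Characteristic polynomial: p(λ) = λ^3 + 10λ^2 + 33λ + 36 = (λ + 3)^2(λ + 4).
λ = -3 has algebraic multiplicity 2; rank(M + 3I) = 2, so geometric multiplicity = 1.
Geometric multiplicity < algebraic multiplicity, so M is not diagonalizable.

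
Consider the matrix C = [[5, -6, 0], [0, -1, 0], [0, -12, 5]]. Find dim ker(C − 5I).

2

C − 5I = [[0, -6, 0], [0, -6, 0], [0, -12, 0]].
This matrix has rank 1, so its null space has dimension 3 − 1 = 2.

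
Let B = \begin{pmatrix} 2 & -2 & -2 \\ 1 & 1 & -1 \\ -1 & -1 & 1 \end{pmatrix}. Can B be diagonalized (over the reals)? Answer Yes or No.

Characteristic polynomial: p(r) = r^3 - 4r^2 + 4r = r(r - 2)^2.
r = 2 has algebraic multiplicity 2; rank(B − 2I) = 2, so geometric multiplicity = 1.
Geometric multiplicity < algebraic multiplicity, so B is not diagonalizable.

No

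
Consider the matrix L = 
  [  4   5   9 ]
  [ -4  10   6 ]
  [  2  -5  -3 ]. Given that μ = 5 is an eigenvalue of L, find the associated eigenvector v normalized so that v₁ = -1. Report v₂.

-2

L − 5I = [[-1, 5, 9], [-4, 5, 6], [2, -5, -8]].
Solving (L − 5I)v = 0 gives the eigenspace spanned by (-1, -2, 1).
With v₁ = -1, v = (-1, -2, 1), so v₂ = -2.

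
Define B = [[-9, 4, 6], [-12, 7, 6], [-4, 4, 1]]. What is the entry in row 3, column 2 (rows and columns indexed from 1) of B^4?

Characteristic polynomial: t^3 + t^2 - 17t + 15 = (t - 3)(t - 1)(t + 5), so the eigenvalues are -5, 1, 3.
t=-5: eigenvector (1, 1, 0).
t=3: eigenvector (2, 3, 2).
t=1: eigenvector (1, 1, 1).
P = [[1, 2, 1], [1, 3, 1], [0, 2, 1]], D = diag(-5, 3, 1), P⁻¹ = [[1, 0, -1], [-1, 1, 0], [2, -2, 1]].
B⁴ = P·diag(625, 81, 1)·P⁻¹ = [[465, 160, -624], [384, 241, -624], [-160, 160, 1]].
The requested entry is 160.

160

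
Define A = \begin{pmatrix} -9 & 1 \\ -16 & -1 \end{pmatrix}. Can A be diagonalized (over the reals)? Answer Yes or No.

No

Characteristic polynomial: p(μ) = μ^2 + 10μ + 25 = (μ + 5)^2.
μ = -5 has algebraic multiplicity 2; rank(A + 5I) = 1, so geometric multiplicity = 1.
Geometric multiplicity < algebraic multiplicity, so A is not diagonalizable.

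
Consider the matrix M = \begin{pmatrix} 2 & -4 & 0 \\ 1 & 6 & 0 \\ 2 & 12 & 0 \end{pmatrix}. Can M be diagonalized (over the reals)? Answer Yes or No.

No

Characteristic polynomial: p(λ) = λ^3 - 8λ^2 + 16λ = λ(λ - 4)^2.
λ = 4 has algebraic multiplicity 2; rank(M − 4I) = 2, so geometric multiplicity = 1.
Geometric multiplicity < algebraic multiplicity, so M is not diagonalizable.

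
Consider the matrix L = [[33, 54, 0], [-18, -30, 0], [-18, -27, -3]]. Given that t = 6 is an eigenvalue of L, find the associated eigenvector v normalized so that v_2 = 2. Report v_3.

L − 6I = [[27, 54, 0], [-18, -36, 0], [-18, -27, -9]].
Solving (L − 6I)v = 0 gives the eigenspace spanned by (-4, 2, 2).
With v_2 = 2, v = (-4, 2, 2), so v_3 = 2.

2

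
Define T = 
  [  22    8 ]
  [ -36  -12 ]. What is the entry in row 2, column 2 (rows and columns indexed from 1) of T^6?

-336384

Characteristic polynomial: r^2 - 10r + 24 = (r - 6)(r - 4), so the eigenvalues are 4, 6.
r=6: eigenvector (1, -2).
r=4: eigenvector (-4, 9).
P = [[1, -4], [-2, 9]], D = diag(6, 4), P⁻¹ = [[9, 4], [2, 1]].
T⁶ = P·diag(46656, 4096)·P⁻¹ = [[387136, 170240], [-766080, -336384]].
The requested entry is -336384.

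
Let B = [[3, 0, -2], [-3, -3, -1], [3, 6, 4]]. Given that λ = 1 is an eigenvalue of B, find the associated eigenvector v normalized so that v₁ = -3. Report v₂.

B − 1I = [[2, 0, -2], [-3, -4, -1], [3, 6, 3]].
Solving (B − 1I)v = 0 gives the eigenspace spanned by (-3, 3, -3).
With v₁ = -3, v = (-3, 3, -3), so v₂ = 3.

3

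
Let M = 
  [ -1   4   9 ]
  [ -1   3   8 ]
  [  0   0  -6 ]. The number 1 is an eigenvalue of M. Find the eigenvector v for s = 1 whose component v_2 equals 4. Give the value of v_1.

M − 1I = [[-2, 4, 9], [-1, 2, 8], [0, 0, -7]].
Solving (M − 1I)v = 0 gives the eigenspace spanned by (8, 4, 0).
With v_2 = 4, v = (8, 4, 0), so v_1 = 8.

8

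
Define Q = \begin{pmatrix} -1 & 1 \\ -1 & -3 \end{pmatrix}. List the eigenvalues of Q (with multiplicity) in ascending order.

Characteristic polynomial: p(λ) = λ^2 + 4λ + 4 = (λ + 2)^2.
Roots (with multiplicity): -2, -2.

-2, -2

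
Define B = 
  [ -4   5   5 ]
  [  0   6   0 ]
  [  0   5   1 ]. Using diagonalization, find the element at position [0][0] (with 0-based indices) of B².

16

Characteristic polynomial: λ^3 - 3λ^2 - 22λ + 24 = (λ - 6)(λ - 1)(λ + 4), so the eigenvalues are -4, 1, 6.
λ=-4: eigenvector (-1, 0, 0).
λ=6: eigenvector (1, 1, 1).
λ=1: eigenvector (1, 0, 1).
P = [[-1, 1, 1], [0, 1, 0], [0, 1, 1]], D = diag(-4, 6, 1), P⁻¹ = [[-1, 0, 1], [0, 1, 0], [0, -1, 1]].
B² = P·diag(16, 36, 1)·P⁻¹ = [[16, 35, -15], [0, 36, 0], [0, 35, 1]].
The requested entry is 16.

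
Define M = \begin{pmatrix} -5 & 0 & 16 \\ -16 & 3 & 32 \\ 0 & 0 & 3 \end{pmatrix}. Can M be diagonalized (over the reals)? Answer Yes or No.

Characteristic polynomial: p(r) = r^3 - r^2 - 21r + 45 = (r - 3)^2(r + 5).
r = 3 has algebraic multiplicity 2; rank(M − 3I) = 1, so geometric multiplicity = 2.
Every eigenvalue has geometric = algebraic multiplicity, so M is diagonalizable.

Yes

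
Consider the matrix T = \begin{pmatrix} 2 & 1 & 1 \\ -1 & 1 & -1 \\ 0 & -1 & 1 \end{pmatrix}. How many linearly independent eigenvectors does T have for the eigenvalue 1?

1

T − 1I = [[1, 1, 1], [-1, 0, -1], [0, -1, 0]].
This matrix has rank 2, so its null space has dimension 3 − 2 = 1.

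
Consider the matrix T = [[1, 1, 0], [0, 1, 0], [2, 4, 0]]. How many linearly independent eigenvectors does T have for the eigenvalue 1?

1

T − 1I = [[0, 1, 0], [0, 0, 0], [2, 4, -1]].
This matrix has rank 2, so its null space has dimension 3 − 2 = 1.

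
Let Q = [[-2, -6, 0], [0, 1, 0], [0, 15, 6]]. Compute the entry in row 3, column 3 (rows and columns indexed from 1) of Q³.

Characteristic polynomial: s^3 - 5s^2 - 8s + 12 = (s - 6)(s - 1)(s + 2), so the eigenvalues are -2, 1, 6.
s=-2: eigenvector (1, 0, 0).
s=1: eigenvector (-2, 1, -3).
s=6: eigenvector (0, 0, 1).
P = [[1, -2, 0], [0, 1, 0], [0, -3, 1]], D = diag(-2, 1, 6), P⁻¹ = [[1, 2, 0], [0, 1, 0], [0, 3, 1]].
Q³ = P·diag(-8, 1, 216)·P⁻¹ = [[-8, -18, 0], [0, 1, 0], [0, 645, 216]].
The requested entry is 216.

216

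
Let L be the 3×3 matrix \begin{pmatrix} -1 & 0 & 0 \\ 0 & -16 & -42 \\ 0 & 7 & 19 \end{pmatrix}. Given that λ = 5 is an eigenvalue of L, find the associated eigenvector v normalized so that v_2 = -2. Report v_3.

L − 5I = [[-6, 0, 0], [0, -21, -42], [0, 7, 14]].
Solving (L − 5I)v = 0 gives the eigenspace spanned by (0, -2, 1).
With v_2 = -2, v = (0, -2, 1), so v_3 = 1.

1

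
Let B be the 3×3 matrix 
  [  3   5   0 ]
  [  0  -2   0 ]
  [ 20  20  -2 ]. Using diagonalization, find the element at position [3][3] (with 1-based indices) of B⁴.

16

Characteristic polynomial: λ^3 + λ^2 - 8λ - 12 = (λ - 3)(λ + 2)^2, so the eigenvalues are -2, -2, 3.
λ=3: eigenvector (1, 0, 4).
λ=-2: eigenvector (-1, 1, -4).
λ=-2: eigenvector (0, 0, 1).
P = [[1, -1, 0], [0, 1, 0], [4, -4, 1]], D = diag(3, -2, -2), P⁻¹ = [[1, 1, 0], [0, 1, 0], [-4, 0, 1]].
B⁴ = P·diag(81, 16, 16)·P⁻¹ = [[81, 65, 0], [0, 16, 0], [260, 260, 16]].
The requested entry is 16.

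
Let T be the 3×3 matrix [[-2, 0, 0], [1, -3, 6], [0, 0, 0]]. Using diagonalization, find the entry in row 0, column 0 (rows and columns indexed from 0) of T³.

-8

Characteristic polynomial: λ^3 + 5λ^2 + 6λ = λ(λ + 2)(λ + 3), so the eigenvalues are -3, -2, 0.
λ=-2: eigenvector (1, 1, 0).
λ=-3: eigenvector (0, 1, 0).
λ=0: eigenvector (0, 2, 1).
P = [[1, 0, 0], [1, 1, 2], [0, 0, 1]], D = diag(-2, -3, 0), P⁻¹ = [[1, 0, 0], [-1, 1, -2], [0, 0, 1]].
T³ = P·diag(-8, -27, 0)·P⁻¹ = [[-8, 0, 0], [19, -27, 54], [0, 0, 0]].
The requested entry is -8.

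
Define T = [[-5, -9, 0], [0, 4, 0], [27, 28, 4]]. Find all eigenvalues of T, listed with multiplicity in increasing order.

-5, 4, 4

Characteristic polynomial: p(λ) = λ^3 - 3λ^2 - 24λ + 80 = (λ - 4)^2(λ + 5).
Roots (with multiplicity): -5, 4, 4.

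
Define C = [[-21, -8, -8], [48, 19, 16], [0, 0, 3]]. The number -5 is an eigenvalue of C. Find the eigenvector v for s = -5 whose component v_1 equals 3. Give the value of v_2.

-6

C + 5I = [[-16, -8, -8], [48, 24, 16], [0, 0, 8]].
Solving (C + 5I)v = 0 gives the eigenspace spanned by (3, -6, 0).
With v_1 = 3, v = (3, -6, 0), so v_2 = -6.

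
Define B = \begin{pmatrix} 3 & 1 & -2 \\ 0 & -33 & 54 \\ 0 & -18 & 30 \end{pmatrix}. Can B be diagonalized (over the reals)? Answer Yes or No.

No

Characteristic polynomial: p(r) = r^3 - 27r + 54 = (r - 3)^2(r + 6).
r = 3 has algebraic multiplicity 2; rank(B − 3I) = 2, so geometric multiplicity = 1.
Geometric multiplicity < algebraic multiplicity, so B is not diagonalizable.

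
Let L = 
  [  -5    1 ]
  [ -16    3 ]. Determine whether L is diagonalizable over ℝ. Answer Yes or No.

No

Characteristic polynomial: p(t) = t^2 + 2t + 1 = (t + 1)^2.
t = -1 has algebraic multiplicity 2; rank(L + 1I) = 1, so geometric multiplicity = 1.
Geometric multiplicity < algebraic multiplicity, so L is not diagonalizable.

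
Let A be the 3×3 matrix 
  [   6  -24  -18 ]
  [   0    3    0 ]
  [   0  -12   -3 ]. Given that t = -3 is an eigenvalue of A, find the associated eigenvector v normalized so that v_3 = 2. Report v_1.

4

A + 3I = [[9, -24, -18], [0, 6, 0], [0, -12, 0]].
Solving (A + 3I)v = 0 gives the eigenspace spanned by (4, 0, 2).
With v_3 = 2, v = (4, 0, 2), so v_1 = 4.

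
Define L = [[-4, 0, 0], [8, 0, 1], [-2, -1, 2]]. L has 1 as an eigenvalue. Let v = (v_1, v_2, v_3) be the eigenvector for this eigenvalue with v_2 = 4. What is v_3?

4

L − 1I = [[-5, 0, 0], [8, -1, 1], [-2, -1, 1]].
Solving (L − 1I)v = 0 gives the eigenspace spanned by (0, 4, 4).
With v_2 = 4, v = (0, 4, 4), so v_3 = 4.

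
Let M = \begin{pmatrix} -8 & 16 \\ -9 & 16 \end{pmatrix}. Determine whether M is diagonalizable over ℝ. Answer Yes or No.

No

Characteristic polynomial: p(t) = t^2 - 8t + 16 = (t - 4)^2.
t = 4 has algebraic multiplicity 2; rank(M − 4I) = 1, so geometric multiplicity = 1.
Geometric multiplicity < algebraic multiplicity, so M is not diagonalizable.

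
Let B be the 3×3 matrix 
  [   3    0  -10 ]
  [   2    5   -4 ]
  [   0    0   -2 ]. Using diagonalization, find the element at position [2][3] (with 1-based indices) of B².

-32

Characteristic polynomial: s^3 - 6s^2 - s + 30 = (s - 5)(s - 3)(s + 2), so the eigenvalues are -2, 3, 5.
s=-2: eigenvector (2, 0, 1).
s=5: eigenvector (0, 1, 0).
s=3: eigenvector (1, -1, 0).
P = [[2, 0, 1], [0, 1, -1], [1, 0, 0]], D = diag(-2, 5, 3), P⁻¹ = [[0, 0, 1], [1, 1, -2], [1, 0, -2]].
B² = P·diag(4, 25, 9)·P⁻¹ = [[9, 0, -10], [16, 25, -32], [0, 0, 4]].
The requested entry is -32.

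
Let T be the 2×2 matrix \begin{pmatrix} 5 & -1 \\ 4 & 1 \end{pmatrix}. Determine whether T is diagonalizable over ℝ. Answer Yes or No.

No

Characteristic polynomial: p(r) = r^2 - 6r + 9 = (r - 3)^2.
r = 3 has algebraic multiplicity 2; rank(T − 3I) = 1, so geometric multiplicity = 1.
Geometric multiplicity < algebraic multiplicity, so T is not diagonalizable.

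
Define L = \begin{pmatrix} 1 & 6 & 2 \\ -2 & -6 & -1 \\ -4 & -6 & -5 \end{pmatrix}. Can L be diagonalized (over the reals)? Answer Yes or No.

Characteristic polynomial: p(s) = s^3 + 10s^2 + 33s + 36 = (s + 3)^2(s + 4).
s = -3 has algebraic multiplicity 2; rank(L + 3I) = 1, so geometric multiplicity = 2.
Every eigenvalue has geometric = algebraic multiplicity, so L is diagonalizable.

Yes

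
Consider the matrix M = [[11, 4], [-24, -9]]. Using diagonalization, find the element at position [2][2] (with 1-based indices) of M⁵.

-489

Characteristic polynomial: r^2 - 2r - 3 = (r - 3)(r + 1), so the eigenvalues are -1, 3.
r=3: eigenvector (1, -2).
r=-1: eigenvector (1, -3).
P = [[1, 1], [-2, -3]], D = diag(3, -1), P⁻¹ = [[3, 1], [-2, -1]].
M⁵ = P·diag(243, -1)·P⁻¹ = [[731, 244], [-1464, -489]].
The requested entry is -489.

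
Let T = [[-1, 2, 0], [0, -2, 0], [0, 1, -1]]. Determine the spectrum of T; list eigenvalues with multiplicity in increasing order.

Characteristic polynomial: p(r) = r^3 + 4r^2 + 5r + 2 = (r + 1)^2(r + 2).
Roots (with multiplicity): -2, -1, -1.

-2, -1, -1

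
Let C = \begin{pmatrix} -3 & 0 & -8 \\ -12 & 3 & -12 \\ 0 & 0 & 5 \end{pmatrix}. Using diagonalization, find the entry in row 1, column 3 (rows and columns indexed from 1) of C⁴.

-544

Characteristic polynomial: r^3 - 5r^2 - 9r + 45 = (r - 5)(r - 3)(r + 3), so the eigenvalues are -3, 3, 5.
r=-3: eigenvector (1, 2, 0).
r=3: eigenvector (0, 1, 0).
r=5: eigenvector (-1, 0, 1).
P = [[1, 0, -1], [2, 1, 0], [0, 0, 1]], D = diag(-3, 3, 5), P⁻¹ = [[1, 0, 1], [-2, 1, -2], [0, 0, 1]].
C⁴ = P·diag(81, 81, 625)·P⁻¹ = [[81, 0, -544], [0, 81, 0], [0, 0, 625]].
The requested entry is -544.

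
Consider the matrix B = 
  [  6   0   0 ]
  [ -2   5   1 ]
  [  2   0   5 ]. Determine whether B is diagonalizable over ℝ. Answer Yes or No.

Characteristic polynomial: p(r) = r^3 - 16r^2 + 85r - 150 = (r - 6)(r - 5)^2.
r = 5 has algebraic multiplicity 2; rank(B − 5I) = 2, so geometric multiplicity = 1.
Geometric multiplicity < algebraic multiplicity, so B is not diagonalizable.

No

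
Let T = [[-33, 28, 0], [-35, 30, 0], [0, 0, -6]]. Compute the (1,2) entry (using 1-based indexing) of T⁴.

-2436

Characteristic polynomial: μ^3 + 9μ^2 + 8μ - 60 = (μ - 2)(μ + 5)(μ + 6), so the eigenvalues are -6, -5, 2.
μ=-5: eigenvector (1, 1, 0).
μ=2: eigenvector (4, 5, 0).
μ=-6: eigenvector (0, 0, 1).
P = [[1, 4, 0], [1, 5, 0], [0, 0, 1]], D = diag(-5, 2, -6), P⁻¹ = [[5, -4, 0], [-1, 1, 0], [0, 0, 1]].
T⁴ = P·diag(625, 16, 1296)·P⁻¹ = [[3061, -2436, 0], [3045, -2420, 0], [0, 0, 1296]].
The requested entry is -2436.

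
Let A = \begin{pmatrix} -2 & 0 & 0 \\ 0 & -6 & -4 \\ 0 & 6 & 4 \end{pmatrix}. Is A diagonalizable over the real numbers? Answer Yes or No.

Characteristic polynomial: p(r) = r^3 + 4r^2 + 4r = r(r + 2)^2.
r = -2 has algebraic multiplicity 2; rank(A + 2I) = 1, so geometric multiplicity = 2.
Every eigenvalue has geometric = algebraic multiplicity, so A is diagonalizable.

Yes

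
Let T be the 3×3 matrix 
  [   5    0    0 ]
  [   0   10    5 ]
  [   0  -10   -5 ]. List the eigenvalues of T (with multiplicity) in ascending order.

Characteristic polynomial: p(λ) = λ^3 - 10λ^2 + 25λ = λ(λ - 5)^2.
Roots (with multiplicity): 0, 5, 5.

0, 5, 5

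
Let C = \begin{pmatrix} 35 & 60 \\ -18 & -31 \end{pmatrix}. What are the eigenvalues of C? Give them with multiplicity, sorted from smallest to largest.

Characteristic polynomial: p(λ) = λ^2 - 4λ - 5 = (λ - 5)(λ + 1).
Roots (with multiplicity): -1, 5.

-1, 5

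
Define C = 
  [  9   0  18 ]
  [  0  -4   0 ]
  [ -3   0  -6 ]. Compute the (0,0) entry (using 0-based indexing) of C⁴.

243

Characteristic polynomial: r^3 + r^2 - 12r = r(r - 3)(r + 4), so the eigenvalues are -4, 0, 3.
r=-4: eigenvector (0, 1, 0).
r=0: eigenvector (2, 0, -1).
r=3: eigenvector (3, 0, -1).
P = [[0, 2, 3], [1, 0, 0], [0, -1, -1]], D = diag(-4, 0, 3), P⁻¹ = [[0, 1, 0], [-1, 0, -3], [1, 0, 2]].
C⁴ = P·diag(256, 0, 81)·P⁻¹ = [[243, 0, 486], [0, 256, 0], [-81, 0, -162]].
The requested entry is 243.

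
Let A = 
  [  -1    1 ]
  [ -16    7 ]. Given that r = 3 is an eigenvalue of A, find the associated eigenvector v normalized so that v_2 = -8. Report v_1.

-2

A − 3I = [[-4, 1], [-16, 4]].
Solving (A − 3I)v = 0 gives the eigenspace spanned by (-2, -8).
With v_2 = -8, v = (-2, -8), so v_1 = -2.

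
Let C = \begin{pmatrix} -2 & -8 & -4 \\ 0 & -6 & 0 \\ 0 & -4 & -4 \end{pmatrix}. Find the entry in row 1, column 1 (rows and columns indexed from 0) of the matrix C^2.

36

Characteristic polynomial: μ^3 + 12μ^2 + 44μ + 48 = (μ + 2)(μ + 4)(μ + 6), so the eigenvalues are -6, -4, -2.
μ=-2: eigenvector (1, 0, 0).
μ=-6: eigenvector (4, 1, 2).
μ=-4: eigenvector (2, 0, 1).
P = [[1, 4, 2], [0, 1, 0], [0, 2, 1]], D = diag(-2, -6, -4), P⁻¹ = [[1, 0, -2], [0, 1, 0], [0, -2, 1]].
C² = P·diag(4, 36, 16)·P⁻¹ = [[4, 80, 24], [0, 36, 0], [0, 40, 16]].
The requested entry is 36.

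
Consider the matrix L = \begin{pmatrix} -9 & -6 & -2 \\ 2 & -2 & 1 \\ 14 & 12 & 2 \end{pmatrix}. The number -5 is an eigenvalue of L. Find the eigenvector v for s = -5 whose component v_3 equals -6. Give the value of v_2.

L + 5I = [[-4, -6, -2], [2, 3, 1], [14, 12, 7]].
Solving (L + 5I)v = 0 gives the eigenspace spanned by (3, 0, -6).
With v_3 = -6, v = (3, 0, -6), so v_2 = 0.

0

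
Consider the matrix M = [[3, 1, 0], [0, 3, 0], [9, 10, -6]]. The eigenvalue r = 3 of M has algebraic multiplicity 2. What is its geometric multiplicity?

M − 3I = [[0, 1, 0], [0, 0, 0], [9, 10, -9]].
This matrix has rank 2, so its null space has dimension 3 − 2 = 1.

1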